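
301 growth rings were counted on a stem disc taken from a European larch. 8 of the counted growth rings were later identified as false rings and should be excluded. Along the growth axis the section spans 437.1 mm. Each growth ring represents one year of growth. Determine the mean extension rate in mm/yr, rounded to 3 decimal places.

Adjusted count: 301 − 8 = 293 growth rings.
437.1 mm over 293 years gives 437.1 / 293 ≈ 1.492 mm/yr.

1.492 mm/yr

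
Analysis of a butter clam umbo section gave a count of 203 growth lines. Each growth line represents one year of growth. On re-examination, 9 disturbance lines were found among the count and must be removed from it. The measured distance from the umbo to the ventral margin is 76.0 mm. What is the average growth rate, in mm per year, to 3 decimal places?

0.392 mm per year

Adjusted count: 203 − 9 = 194 growth lines.
Mean rate = 76.0 mm / 194 years ≈ 0.392 mm per year.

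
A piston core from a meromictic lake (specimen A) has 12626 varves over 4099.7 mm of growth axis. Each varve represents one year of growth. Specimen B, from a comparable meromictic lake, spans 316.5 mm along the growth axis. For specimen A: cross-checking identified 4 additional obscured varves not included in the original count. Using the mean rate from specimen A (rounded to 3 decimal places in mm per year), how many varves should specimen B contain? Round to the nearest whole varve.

Specimen A: after corrections the count is 12626 + 4 = 12630 varves.
A: Extension rate ≈ 4099.7 / 12630 = 0.325 mm/year.
For B, 316.5 / 0.325 = 973.85 years ≈ 974 varves.

974 varves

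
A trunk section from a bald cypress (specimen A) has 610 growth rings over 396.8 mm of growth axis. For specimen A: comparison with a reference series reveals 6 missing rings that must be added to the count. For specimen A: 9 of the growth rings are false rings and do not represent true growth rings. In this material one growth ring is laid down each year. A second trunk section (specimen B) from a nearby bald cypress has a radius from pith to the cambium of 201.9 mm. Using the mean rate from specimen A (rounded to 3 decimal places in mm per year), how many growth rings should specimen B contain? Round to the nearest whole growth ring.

309 growth rings

Specimen A: correcting the raw count gives 610 − 9 + 6 = 607 true growth rings.
A: 396.8 mm over 607 years gives 396.8 / 607 ≈ 0.654 mm/yr.
Specimen B: 201.9 mm / 0.654 mm per year = 308.72 years ≈ 309 growth rings.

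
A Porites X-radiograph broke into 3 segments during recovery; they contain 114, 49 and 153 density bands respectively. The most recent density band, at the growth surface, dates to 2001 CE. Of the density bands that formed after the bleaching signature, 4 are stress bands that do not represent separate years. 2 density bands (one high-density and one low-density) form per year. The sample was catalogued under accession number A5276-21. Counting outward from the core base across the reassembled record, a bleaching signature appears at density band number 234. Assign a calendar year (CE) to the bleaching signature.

1962 CE

Total density bands = 114 + 49 + 153 = 316.
Between density band 234 and the growth surface there are 316 − 234 = 82 density bands.
82 − 4 false = 78 true density bands after the bleaching signature.
78 density bands at 2 per year is 78 / 2 = 39 years.
2001 − 39 = 1962 CE.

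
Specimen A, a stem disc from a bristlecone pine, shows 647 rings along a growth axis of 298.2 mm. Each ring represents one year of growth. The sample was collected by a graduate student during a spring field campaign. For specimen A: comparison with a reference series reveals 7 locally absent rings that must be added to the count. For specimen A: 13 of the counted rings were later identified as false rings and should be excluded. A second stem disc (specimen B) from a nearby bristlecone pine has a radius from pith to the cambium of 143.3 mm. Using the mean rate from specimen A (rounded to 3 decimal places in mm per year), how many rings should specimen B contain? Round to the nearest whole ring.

308 rings

Specimen A: true ring count = 647 − 13 + 7 = 641.
A: Extension rate ≈ 298.2 / 641 = 0.465 mm per year.
Specimen B: 143.3 mm / 0.465 mm per year = 308.17 years ≈ 308 rings.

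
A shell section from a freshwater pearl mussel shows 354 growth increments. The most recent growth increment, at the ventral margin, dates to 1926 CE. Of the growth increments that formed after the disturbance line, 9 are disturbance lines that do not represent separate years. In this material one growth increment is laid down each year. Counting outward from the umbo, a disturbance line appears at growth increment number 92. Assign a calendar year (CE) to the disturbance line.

Between growth increment 92 and the ventral margin there are 354 − 92 = 262 growth increments.
Excluding 9 false growth increments: 262 − 9 = 253.
The growth increment at the ventral margin is 1926 CE, so the disturbance line dates to 1926 − 253 = 1673 CE.

1673 CE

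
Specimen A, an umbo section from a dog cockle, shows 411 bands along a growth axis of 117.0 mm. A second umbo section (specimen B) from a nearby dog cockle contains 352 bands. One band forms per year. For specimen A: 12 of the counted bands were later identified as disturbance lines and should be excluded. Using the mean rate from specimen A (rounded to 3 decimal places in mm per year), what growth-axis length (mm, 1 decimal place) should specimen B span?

103.1 mm

Specimen A: correcting the raw count gives 411 − 12 = 399 true bands.
A: Mean rate = 117.0 mm / 399 years ≈ 0.293 mm per year.
For B, 0.293 mm/year × 352 years = 103.1 mm.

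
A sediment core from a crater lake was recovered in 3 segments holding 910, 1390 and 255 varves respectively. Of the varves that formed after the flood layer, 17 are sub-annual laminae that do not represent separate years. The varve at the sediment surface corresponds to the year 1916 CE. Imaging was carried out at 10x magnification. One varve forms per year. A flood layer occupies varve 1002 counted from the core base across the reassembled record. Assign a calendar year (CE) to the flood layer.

380 CE

Total varves = 910 + 1390 + 255 = 2555.
2555 − 1002 = 1553 varves lie beyond the flood layer toward the sediment surface.
Removing the 17 false varves leaves 1553 − 17 = 1536 true varves beyond the flood layer.
1916 − 1536 = 380 CE.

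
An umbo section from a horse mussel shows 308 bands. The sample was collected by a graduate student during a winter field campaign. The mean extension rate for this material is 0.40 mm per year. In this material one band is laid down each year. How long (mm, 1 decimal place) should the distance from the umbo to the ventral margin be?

308 years of growth are recorded.
Predicted length = 0.40 mm/year × 308 years = 123.2 mm.

123.2 mm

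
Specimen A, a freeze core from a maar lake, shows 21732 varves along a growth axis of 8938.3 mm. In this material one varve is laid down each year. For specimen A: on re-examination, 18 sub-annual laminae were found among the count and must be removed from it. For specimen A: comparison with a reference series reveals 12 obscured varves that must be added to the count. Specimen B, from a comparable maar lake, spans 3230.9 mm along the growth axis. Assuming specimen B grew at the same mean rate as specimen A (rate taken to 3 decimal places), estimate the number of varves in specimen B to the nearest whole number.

Specimen A: correcting the raw count gives 21732 − 18 + 12 = 21726 true varves.
A: Extension rate ≈ 8938.3 / 21726 = 0.411 mm per year.
Specimen B: 3230.9 mm / 0.411 mm per year = 7861.07 years ≈ 7861 varves.

7861 varves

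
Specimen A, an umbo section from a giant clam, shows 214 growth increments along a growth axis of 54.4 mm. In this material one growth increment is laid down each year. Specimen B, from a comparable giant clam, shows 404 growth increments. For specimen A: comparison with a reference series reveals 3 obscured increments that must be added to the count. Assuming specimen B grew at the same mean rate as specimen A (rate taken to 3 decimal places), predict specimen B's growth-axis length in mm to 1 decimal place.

Specimen A: true growth increment count = 214 + 3 = 217.
A: Mean rate = 54.4 mm / 217 years ≈ 0.251 mm per year.
B's length ≈ 0.251 × 404 = 101.4 mm.

101.4 mm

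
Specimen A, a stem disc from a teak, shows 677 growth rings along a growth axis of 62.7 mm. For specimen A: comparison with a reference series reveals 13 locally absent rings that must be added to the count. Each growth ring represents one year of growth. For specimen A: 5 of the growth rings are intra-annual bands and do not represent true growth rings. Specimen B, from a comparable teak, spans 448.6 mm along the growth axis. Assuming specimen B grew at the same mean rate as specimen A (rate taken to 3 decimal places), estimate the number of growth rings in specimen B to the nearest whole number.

4876 growth rings

Specimen A: after corrections the count is 677 − 5 + 13 = 685 growth rings.
A: Extension rate ≈ 62.7 / 685 = 0.092 mm/yr.
Specimen B: 448.6 mm / 0.092 mm per year = 4876.09 years ≈ 4876 growth rings.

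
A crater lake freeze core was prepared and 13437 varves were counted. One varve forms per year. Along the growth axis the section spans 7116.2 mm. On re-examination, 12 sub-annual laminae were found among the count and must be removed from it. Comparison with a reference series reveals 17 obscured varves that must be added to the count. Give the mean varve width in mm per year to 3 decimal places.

Correcting the raw count gives 13437 − 12 + 17 = 13442 true varves.
Extension rate ≈ 7116.2 / 13442 = 0.529 mm per year.

0.529 mm per year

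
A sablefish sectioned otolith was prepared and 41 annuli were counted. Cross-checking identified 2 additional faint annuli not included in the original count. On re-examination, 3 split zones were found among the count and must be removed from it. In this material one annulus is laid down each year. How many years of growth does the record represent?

True annulus count = 41 − 3 + 2 = 40.
With a one-to-one annulus periodicity this is 40 years.

40 years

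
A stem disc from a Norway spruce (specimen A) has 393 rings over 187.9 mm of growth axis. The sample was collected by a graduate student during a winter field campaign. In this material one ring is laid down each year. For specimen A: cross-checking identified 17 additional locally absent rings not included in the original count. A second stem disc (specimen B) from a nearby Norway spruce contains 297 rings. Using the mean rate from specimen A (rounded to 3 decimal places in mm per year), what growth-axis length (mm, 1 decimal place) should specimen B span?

136.0 mm

Specimen A: adjusted count: 393 + 17 = 410 rings.
A: Extension rate ≈ 187.9 / 410 = 0.458 mm/yr.
Length of B = 0.458 × 297 = 136.0 mm.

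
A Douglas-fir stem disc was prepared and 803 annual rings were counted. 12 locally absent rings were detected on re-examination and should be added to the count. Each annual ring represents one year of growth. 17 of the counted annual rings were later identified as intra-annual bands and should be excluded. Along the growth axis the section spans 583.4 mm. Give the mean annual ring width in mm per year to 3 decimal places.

True annual ring count = 803 − 17 + 12 = 798.
Extension rate ≈ 583.4 / 798 = 0.731 mm per year.

0.731 mm per year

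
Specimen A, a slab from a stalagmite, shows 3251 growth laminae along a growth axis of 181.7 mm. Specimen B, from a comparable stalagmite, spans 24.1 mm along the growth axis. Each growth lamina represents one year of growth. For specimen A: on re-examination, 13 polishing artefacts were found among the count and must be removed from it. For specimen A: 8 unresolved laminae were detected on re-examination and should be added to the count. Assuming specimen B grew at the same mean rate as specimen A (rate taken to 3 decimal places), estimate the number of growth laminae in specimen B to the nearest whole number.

430 growth laminae

Specimen A: correcting the raw count gives 3251 − 13 + 8 = 3246 true growth laminae.
A: 181.7 mm over 3246 years gives 181.7 / 3246 ≈ 0.056 mm/year.
Specimen B: 24.1 mm / 0.056 mm per year = 430.36 years ≈ 430 growth laminae.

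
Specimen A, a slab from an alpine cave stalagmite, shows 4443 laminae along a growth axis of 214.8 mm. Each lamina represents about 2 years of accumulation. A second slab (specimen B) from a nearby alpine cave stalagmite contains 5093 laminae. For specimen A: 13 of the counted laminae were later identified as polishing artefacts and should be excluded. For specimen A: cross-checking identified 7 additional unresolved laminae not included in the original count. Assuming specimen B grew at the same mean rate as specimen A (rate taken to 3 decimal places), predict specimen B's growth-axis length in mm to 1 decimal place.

244.5 mm

Specimen A: adjusted count: 4443 − 13 + 7 = 4437 laminae.
Specimen A: at 2 years per lamina, 4437 × 2 = 8874 years.
A: 214.8 mm over 8874 years gives 214.8 / 8874 ≈ 0.024 mm per year.
Specimen B: 5093 laminae at 2 years each span 5093 × 2 = 10186 years. Length of B = 0.024 × 10186 = 244.5 mm.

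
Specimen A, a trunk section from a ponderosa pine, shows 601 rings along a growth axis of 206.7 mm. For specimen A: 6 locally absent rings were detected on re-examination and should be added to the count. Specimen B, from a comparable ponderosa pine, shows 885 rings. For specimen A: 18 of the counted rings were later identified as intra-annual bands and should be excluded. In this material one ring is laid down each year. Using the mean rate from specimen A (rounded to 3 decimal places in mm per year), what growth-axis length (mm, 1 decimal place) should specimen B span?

310.6 mm

Specimen A: correcting the raw count gives 601 − 18 + 6 = 589 true rings.
A: Extension rate ≈ 206.7 / 589 = 0.351 mm/yr.
Length of B = 0.351 × 885 = 310.6 mm.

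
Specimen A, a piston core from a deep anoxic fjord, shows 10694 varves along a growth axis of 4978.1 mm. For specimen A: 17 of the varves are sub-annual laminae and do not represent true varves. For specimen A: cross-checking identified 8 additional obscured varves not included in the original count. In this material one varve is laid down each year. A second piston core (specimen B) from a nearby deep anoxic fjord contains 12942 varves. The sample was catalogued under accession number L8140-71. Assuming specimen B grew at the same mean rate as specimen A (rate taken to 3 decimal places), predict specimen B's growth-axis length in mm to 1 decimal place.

6031.0 mm

Specimen A: correcting the raw count gives 10694 − 17 + 8 = 10685 true varves.
A: Mean rate = 4978.1 mm / 10685 years ≈ 0.466 mm per year.
Length of B = 0.466 × 12942 = 6031.0 mm.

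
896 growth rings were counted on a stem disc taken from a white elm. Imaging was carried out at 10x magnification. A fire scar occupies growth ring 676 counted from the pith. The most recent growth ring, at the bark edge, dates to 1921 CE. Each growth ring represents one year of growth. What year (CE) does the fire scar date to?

The fire scar sits at growth ring 676 from the pith, so 896 − 676 = 220 growth rings formed after it.
Counting back 220 years from 1921 CE places the fire scar in 1921 − 220 = 1701 CE.

1701 CE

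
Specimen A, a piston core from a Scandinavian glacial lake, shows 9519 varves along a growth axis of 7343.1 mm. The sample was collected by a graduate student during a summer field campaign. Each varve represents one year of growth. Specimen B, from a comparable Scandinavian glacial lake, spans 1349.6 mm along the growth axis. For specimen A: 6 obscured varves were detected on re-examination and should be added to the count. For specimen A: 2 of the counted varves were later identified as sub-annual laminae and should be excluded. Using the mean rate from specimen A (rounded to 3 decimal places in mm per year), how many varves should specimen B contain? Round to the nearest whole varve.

Specimen A: correcting the raw count gives 9519 − 2 + 6 = 9523 true varves.
A: Mean rate = 7343.1 mm / 9523 years ≈ 0.771 mm per year.
For B, 1349.6 / 0.771 = 1750.45 years ≈ 1750 varves.

1750 varves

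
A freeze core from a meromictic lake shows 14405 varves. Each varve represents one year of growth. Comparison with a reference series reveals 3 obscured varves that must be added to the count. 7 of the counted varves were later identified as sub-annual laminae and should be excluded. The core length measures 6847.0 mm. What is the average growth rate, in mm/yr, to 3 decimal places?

0.475 mm/yr

Adjusted count: 14405 − 7 + 3 = 14401 varves.
Mean rate = 6847.0 mm / 14401 years ≈ 0.475 mm/yr.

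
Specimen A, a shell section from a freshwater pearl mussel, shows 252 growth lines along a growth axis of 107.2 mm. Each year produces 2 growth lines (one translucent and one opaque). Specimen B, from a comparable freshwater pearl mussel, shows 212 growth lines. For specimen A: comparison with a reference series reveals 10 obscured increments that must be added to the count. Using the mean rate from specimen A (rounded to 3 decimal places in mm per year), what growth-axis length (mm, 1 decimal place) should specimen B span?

Specimen A: after corrections the count is 252 + 10 = 262 growth lines.
Specimen A: with 2 growth lines per year, 262 / 2 = 131 years.
A: Mean rate = 107.2 mm / 131 years ≈ 0.818 mm/year.
Specimen B: dividing by 2 growth lines per year: 212 / 2 = 106 years. Length of B = 0.818 × 106 = 86.7 mm.

86.7 mm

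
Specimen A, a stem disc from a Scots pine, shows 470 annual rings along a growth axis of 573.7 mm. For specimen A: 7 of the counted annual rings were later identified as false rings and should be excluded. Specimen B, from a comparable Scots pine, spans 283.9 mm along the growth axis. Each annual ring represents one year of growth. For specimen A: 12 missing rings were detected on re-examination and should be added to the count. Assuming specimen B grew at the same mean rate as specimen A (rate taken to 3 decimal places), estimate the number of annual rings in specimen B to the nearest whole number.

235 annual rings

Specimen A: after corrections the count is 470 − 7 + 12 = 475 annual rings.
A: 573.7 mm over 475 years gives 573.7 / 475 ≈ 1.208 mm per year.
B spans 283.9 / 1.208 = 235.02 years ≈ 235 annual rings.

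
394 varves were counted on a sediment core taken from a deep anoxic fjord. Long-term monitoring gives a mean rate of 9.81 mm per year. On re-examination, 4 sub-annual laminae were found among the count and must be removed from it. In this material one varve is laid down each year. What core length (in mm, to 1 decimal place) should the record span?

3825.9 mm

Adjusted count: 394 − 4 = 390 varves.
390 years at 9.81 mm/year gives 9.81 × 390 = 3825.9 mm.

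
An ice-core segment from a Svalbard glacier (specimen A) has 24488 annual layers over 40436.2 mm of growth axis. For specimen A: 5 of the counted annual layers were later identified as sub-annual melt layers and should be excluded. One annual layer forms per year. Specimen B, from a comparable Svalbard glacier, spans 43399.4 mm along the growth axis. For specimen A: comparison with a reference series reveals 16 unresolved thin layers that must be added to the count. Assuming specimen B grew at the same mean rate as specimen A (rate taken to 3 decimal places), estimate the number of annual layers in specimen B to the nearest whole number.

Specimen A: after corrections the count is 24488 − 5 + 16 = 24499 annual layers.
A: Extension rate ≈ 40436.2 / 24499 = 1.651 mm per year.
B spans 43399.4 / 1.651 = 26286.74 years ≈ 26287 annual layers.

26287 annual layers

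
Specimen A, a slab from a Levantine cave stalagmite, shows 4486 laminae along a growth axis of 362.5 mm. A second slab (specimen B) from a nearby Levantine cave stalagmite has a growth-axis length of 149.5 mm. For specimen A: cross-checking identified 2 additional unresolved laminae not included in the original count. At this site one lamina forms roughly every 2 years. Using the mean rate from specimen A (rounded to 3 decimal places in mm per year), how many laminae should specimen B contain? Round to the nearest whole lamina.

Specimen A: adjusted count: 4486 + 2 = 4488 laminae.
Specimen A: multiplying by 2 years per lamina: 4488 × 2 = 8976 years.
A: Mean rate = 362.5 mm / 8976 years ≈ 0.040 mm per year.
Specimen B: 149.5 mm / 0.040 mm per year = 3737.50 years; at 2 years per lamina that is 3737.50 / 2 ≈ 1869 laminae.

1869 laminae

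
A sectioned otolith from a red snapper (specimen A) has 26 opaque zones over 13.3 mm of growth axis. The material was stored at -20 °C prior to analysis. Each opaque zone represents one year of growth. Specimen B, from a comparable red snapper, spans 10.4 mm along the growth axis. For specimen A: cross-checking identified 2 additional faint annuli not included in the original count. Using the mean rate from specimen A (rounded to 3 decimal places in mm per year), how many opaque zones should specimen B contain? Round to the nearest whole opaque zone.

22 opaque zones

Specimen A: adjusted count: 26 + 2 = 28 opaque zones.
A: 13.3 mm over 28 years gives 13.3 / 28 ≈ 0.475 mm/yr.
For B, 10.4 / 0.475 = 21.89 years ≈ 22 opaque zones.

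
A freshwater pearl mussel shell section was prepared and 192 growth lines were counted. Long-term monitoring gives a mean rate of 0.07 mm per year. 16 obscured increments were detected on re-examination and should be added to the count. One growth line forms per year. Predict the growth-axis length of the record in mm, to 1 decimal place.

14.6 mm

True growth line count = 192 + 16 = 208.
Predicted length = 0.07 mm/year × 208 years = 14.6 mm.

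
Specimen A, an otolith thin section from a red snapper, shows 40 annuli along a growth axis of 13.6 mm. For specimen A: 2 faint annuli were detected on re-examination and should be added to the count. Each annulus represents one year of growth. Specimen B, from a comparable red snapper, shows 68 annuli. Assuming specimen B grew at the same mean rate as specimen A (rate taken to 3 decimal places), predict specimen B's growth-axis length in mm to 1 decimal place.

Specimen A: true annulus count = 40 + 2 = 42.
A: 13.6 mm over 42 years gives 13.6 / 42 ≈ 0.324 mm/year.
For B, 0.324 mm/year × 68 years = 22.0 mm.

22.0 mm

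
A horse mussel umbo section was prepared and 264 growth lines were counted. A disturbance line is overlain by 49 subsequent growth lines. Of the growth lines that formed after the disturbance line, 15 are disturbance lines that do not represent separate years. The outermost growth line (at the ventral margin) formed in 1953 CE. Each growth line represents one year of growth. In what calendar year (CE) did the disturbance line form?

1919 CE

There are 49 growth lines younger than the disturbance line.
Excluding 15 false growth lines: 49 − 15 = 34.
Counting back 34 years from 1953 CE places the disturbance line in 1953 − 34 = 1919 CE.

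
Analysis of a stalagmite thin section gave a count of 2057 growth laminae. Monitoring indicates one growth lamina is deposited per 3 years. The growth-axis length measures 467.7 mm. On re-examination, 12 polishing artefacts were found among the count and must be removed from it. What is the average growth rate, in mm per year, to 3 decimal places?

0.076 mm per year

Correcting the raw count gives 2057 − 12 = 2045 true growth laminae.
2045 growth laminae at 3 years each span 2045 × 3 = 6135 years.
Extension rate ≈ 467.7 / 6135 = 0.076 mm per year.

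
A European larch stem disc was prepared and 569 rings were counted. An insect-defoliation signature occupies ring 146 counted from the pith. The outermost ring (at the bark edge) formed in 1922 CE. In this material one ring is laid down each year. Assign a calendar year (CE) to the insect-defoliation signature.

The insect-defoliation signature sits at ring 146 from the pith, so 569 − 146 = 423 rings formed after it.
Counting back 423 years from 1922 CE places the insect-defoliation signature in 1922 − 423 = 1499 CE.

1499 CE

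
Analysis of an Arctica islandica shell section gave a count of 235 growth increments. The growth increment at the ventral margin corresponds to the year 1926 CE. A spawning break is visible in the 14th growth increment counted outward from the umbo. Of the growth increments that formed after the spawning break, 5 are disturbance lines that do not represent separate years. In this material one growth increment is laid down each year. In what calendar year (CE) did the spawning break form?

1710 CE

Between growth increment 14 and the ventral margin there are 235 − 14 = 221 growth increments.
Removing the 5 false growth increments leaves 221 − 5 = 216 true growth increments beyond the spawning break.
1926 − 216 = 1710 CE.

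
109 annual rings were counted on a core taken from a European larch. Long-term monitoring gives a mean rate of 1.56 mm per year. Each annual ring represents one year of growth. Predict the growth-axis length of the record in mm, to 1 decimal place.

109 years of growth are recorded.
Length ≈ 1.56 × 109 = 170.0 mm.

170.0 mm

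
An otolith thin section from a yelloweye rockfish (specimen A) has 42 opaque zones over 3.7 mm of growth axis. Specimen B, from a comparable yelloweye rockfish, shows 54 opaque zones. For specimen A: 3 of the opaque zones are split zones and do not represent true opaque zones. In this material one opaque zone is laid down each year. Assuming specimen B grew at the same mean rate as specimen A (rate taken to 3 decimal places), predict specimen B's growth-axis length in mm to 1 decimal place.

5.1 mm

Specimen A: adjusted count: 42 − 3 = 39 opaque zones.
A: 3.7 mm over 39 years gives 3.7 / 39 ≈ 0.095 mm/yr.
B's length ≈ 0.095 × 54 = 5.1 mm.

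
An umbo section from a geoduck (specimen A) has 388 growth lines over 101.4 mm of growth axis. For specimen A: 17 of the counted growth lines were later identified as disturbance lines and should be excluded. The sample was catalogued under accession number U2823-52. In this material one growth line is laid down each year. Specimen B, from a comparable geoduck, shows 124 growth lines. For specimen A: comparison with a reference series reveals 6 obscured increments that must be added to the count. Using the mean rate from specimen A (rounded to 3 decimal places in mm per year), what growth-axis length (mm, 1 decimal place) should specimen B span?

33.4 mm

Specimen A: after corrections the count is 388 − 17 + 6 = 377 growth lines.
A: 101.4 mm over 377 years gives 101.4 / 377 ≈ 0.269 mm/year.
Length of B = 0.269 × 124 = 33.4 mm.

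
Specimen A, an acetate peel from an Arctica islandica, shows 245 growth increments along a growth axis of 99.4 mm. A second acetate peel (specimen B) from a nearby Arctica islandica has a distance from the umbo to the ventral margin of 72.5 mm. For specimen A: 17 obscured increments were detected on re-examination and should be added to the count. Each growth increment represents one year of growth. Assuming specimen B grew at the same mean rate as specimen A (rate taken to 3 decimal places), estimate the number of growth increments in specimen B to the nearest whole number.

Specimen A: true growth increment count = 245 + 17 = 262.
A: 99.4 mm over 262 years gives 99.4 / 262 ≈ 0.379 mm per year.
For B, 72.5 / 0.379 = 191.29 years ≈ 191 growth increments.

191 growth increments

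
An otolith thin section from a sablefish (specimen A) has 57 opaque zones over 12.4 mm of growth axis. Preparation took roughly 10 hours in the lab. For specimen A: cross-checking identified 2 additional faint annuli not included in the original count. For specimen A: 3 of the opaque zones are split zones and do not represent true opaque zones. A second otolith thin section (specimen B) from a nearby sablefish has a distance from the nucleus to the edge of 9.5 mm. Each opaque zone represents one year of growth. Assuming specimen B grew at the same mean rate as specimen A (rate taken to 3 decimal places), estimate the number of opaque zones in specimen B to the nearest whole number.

43 opaque zones

Specimen A: after corrections the count is 57 − 3 + 2 = 56 opaque zones.
A: Extension rate ≈ 12.4 / 56 = 0.221 mm/yr.
Specimen B: 9.5 mm / 0.221 mm per year = 42.99 years ≈ 43 opaque zones.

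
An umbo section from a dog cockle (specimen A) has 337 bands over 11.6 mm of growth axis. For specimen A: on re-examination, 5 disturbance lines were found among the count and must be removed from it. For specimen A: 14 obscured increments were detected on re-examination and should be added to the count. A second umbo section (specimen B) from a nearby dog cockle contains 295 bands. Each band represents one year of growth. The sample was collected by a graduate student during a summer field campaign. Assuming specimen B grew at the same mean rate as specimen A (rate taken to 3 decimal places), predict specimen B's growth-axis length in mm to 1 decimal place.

Specimen A: after corrections the count is 337 − 5 + 14 = 346 bands.
A: 11.6 mm over 346 years gives 11.6 / 346 ≈ 0.034 mm per year.
Length of B = 0.034 × 295 = 10.0 mm.

10.0 mm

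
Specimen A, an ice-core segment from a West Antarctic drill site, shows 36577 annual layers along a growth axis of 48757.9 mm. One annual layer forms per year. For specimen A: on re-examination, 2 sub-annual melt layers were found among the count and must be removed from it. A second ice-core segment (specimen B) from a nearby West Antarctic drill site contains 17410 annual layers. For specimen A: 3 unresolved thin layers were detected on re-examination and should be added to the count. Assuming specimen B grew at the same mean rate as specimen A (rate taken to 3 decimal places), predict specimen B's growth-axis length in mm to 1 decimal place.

Specimen A: after corrections the count is 36577 − 2 + 3 = 36578 annual layers.
A: 48757.9 mm over 36578 years gives 48757.9 / 36578 ≈ 1.333 mm/year.
B's length ≈ 1.333 × 17410 = 23207.5 mm.

23207.5 mm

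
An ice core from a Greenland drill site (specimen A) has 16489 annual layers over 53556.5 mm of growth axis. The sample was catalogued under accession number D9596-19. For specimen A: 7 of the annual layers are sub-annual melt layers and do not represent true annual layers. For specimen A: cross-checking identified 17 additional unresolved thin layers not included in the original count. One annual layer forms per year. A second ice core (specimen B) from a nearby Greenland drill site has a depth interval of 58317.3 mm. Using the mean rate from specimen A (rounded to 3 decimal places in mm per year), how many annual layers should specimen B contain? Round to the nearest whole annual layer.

17966 annual layers

Specimen A: correcting the raw count gives 16489 − 7 + 17 = 16499 true annual layers.
A: Mean rate = 53556.5 mm / 16499 years ≈ 3.246 mm/yr.
B spans 58317.3 / 3.246 = 17965.90 years ≈ 17966 annual layers.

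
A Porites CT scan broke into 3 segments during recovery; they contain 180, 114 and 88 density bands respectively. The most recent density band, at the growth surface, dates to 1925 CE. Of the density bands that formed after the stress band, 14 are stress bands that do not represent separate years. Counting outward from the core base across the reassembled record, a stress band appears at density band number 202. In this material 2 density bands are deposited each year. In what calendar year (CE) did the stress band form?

1842 CE

Total density bands = 180 + 114 + 88 = 382.
The stress band sits at density band 202 from the core base, so 382 − 202 = 180 density bands formed after it.
180 − 14 false = 166 true density bands after the stress band.
166 density bands at 2 per year is 166 / 2 = 83 years.
1925 − 83 = 1842 CE.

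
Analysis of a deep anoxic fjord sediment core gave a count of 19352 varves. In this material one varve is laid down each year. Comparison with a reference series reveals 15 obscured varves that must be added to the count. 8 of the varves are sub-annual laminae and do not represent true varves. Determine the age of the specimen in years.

After corrections the count is 19352 − 8 + 15 = 19359 varves.
At one varve per year, that is 19359 years.

19359 years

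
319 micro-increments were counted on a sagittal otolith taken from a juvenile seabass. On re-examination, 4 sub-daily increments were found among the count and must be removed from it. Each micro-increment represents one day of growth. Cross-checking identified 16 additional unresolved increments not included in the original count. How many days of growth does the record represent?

Correcting the raw count gives 319 − 4 + 16 = 331 true micro-increments.
With a one-to-one micro-increment periodicity this is 331 days.

331 d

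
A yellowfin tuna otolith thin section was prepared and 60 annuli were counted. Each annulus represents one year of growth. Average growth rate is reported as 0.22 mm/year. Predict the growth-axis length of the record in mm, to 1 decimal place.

13.2 mm

60 years of growth are recorded.
60 years at 0.22 mm/year gives 0.22 × 60 = 13.2 mm.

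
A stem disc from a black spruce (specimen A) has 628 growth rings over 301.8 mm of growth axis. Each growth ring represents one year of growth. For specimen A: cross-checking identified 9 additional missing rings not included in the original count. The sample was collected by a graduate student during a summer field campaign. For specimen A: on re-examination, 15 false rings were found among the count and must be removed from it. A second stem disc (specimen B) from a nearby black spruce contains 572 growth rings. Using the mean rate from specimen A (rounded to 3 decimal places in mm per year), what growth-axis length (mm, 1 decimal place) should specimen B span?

277.4 mm

Specimen A: after corrections the count is 628 − 15 + 9 = 622 growth rings.
A: Extension rate ≈ 301.8 / 622 = 0.485 mm/yr.
For B, 0.485 mm/year × 572 years = 277.4 mm.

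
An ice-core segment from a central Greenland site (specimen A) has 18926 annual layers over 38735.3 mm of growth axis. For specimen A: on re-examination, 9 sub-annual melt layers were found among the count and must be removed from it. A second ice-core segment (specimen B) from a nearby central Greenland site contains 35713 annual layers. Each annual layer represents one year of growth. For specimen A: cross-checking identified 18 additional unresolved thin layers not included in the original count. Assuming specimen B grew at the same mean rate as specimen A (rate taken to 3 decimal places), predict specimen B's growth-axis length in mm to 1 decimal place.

Specimen A: adjusted count: 18926 − 9 + 18 = 18935 annual layers.
A: 38735.3 mm over 18935 years gives 38735.3 / 18935 ≈ 2.046 mm/yr.
For B, 2.046 mm/year × 35713 years = 73068.8 mm.

73068.8 mm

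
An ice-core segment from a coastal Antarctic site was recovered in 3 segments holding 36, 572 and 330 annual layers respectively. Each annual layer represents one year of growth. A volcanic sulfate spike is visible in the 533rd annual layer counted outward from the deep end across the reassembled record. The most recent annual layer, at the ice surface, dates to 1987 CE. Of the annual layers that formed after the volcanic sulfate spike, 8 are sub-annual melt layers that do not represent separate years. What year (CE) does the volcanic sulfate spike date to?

Total annual layers = 36 + 572 + 330 = 938.
The volcanic sulfate spike sits at annual layer 533 from the deep end, so 938 − 533 = 405 annual layers formed after it.
Excluding 8 false annual layers: 405 − 8 = 397.
The annual layer at the ice surface is 1987 CE, so the volcanic sulfate spike dates to 1987 − 397 = 1590 CE.

1590 CE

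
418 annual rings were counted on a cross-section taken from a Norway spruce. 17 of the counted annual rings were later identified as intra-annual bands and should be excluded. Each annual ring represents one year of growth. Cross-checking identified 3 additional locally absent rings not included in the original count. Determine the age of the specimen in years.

404 yr

Correcting the raw count gives 418 − 17 + 3 = 404 true annual rings.
With a one-to-one annual ring periodicity this is 404 years.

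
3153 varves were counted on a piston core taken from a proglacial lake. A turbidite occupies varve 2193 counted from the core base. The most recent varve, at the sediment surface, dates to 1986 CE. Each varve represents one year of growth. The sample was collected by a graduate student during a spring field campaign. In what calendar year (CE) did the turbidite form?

3153 − 2193 = 960 varves lie beyond the turbidite toward the sediment surface.
The varve at the sediment surface is 1986 CE, so the turbidite dates to 1986 − 960 = 1026 CE.

1026 CE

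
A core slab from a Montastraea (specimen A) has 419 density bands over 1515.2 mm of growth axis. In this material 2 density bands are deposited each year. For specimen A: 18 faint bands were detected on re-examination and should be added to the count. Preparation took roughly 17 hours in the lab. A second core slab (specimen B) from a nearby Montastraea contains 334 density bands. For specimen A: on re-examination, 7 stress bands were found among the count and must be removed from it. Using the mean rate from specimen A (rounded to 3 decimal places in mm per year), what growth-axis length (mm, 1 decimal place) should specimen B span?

Specimen A: correcting the raw count gives 419 − 7 + 18 = 430 true density bands.
Specimen A: 430 density bands at 2 per year is 430 / 2 = 215 years.
A: 1515.2 mm over 215 years gives 1515.2 / 215 ≈ 7.047 mm per year.
Specimen B: 334 density bands at 2 per year is 334 / 2 = 167 years. Length of B = 7.047 × 167 = 1176.8 mm.

1176.8 mm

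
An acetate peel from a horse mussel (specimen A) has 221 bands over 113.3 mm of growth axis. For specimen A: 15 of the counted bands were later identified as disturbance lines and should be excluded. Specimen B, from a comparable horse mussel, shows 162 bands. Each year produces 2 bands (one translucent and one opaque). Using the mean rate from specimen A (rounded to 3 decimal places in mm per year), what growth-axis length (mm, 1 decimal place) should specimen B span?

Specimen A: correcting the raw count gives 221 − 15 = 206 true bands.
Specimen A: 206 bands at 2 per year is 206 / 2 = 103 years.
A: Extension rate ≈ 113.3 / 103 = 1.100 mm/yr.
Specimen B: with 2 bands per year, 162 / 2 = 81 years. Length of B = 1.100 × 81 = 89.1 mm.

89.1 mm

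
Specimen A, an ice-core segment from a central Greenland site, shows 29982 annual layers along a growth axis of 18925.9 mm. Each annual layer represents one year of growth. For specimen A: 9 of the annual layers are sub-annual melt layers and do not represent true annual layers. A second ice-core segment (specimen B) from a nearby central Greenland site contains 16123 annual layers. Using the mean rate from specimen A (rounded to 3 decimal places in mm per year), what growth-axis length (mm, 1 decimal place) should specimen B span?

Specimen A: correcting the raw count gives 29982 − 9 = 29973 true annual layers.
A: Extension rate ≈ 18925.9 / 29973 = 0.631 mm/year.
For B, 0.631 mm/year × 16123 years = 10173.6 mm.

10173.6 mm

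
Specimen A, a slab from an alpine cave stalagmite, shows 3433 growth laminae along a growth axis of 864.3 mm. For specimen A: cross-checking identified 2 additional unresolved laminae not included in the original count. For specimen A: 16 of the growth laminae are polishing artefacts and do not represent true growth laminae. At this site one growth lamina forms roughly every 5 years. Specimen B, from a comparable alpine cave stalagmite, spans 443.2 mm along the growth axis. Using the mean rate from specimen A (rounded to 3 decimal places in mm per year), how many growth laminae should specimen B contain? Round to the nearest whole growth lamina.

1738 growth laminae

Specimen A: adjusted count: 3433 − 16 + 2 = 3419 growth laminae.
Specimen A: multiplying by 5 years per growth lamina: 3419 × 5 = 17095 years.
A: Extension rate ≈ 864.3 / 17095 = 0.051 mm/year.
B spans 443.2 / 0.051 = 8690.20 years; at 5 years per growth lamina that is 8690.20 / 5 ≈ 1738 growth laminae.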